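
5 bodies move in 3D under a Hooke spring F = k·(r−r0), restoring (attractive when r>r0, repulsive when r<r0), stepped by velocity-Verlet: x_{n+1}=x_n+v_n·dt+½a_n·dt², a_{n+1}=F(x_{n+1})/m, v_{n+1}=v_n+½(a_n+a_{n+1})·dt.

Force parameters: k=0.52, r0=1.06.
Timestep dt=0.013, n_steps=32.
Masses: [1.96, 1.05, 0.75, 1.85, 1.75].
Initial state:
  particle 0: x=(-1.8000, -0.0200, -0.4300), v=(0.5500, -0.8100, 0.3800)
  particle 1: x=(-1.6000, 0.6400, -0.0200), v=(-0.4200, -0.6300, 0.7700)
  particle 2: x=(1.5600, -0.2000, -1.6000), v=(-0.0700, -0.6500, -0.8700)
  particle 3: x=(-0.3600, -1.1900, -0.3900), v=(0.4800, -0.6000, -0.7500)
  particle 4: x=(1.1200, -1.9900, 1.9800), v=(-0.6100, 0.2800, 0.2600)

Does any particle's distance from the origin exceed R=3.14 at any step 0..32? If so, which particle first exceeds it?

step 0: x0=(-1.8000, -0.0200, -0.4300) x1=(-1.6000, 0.6400, -0.0200) x2=(1.5600, -0.2000, -1.6000) x3=(-0.3600, -1.1900, -0.3900) x4=(1.1200, -1.9900, 1.9800)
step 1: x0=(-1.7927, -0.0306, -0.4250) x1=(-1.6053, 0.6317, -0.0100) x2=(1.5587, -0.2085, -1.6110) x3=(-0.3537, -1.1978, -0.3997) x4=(1.1119, -1.9862, 1.9832)
step 2: x0=(-1.7852, -0.0413, -0.4200) x1=(-1.6101, 0.6231, 0.0001) x2=(1.5568, -0.2172, -1.6214) x3=(-0.3474, -1.2055, -0.4094) x4=(1.1037, -1.9822, 1.9860)
step 3: x0=(-1.7775, -0.0521, -0.4150) x1=(-1.6145, 0.6142, 0.0101) x2=(1.5541, -0.2260, -1.6311) x3=(-0.3411, -1.2131, -0.4190) x4=(1.0951, -1.9779, 1.9885)
step 4: x0=(-1.7696, -0.0629, -0.4099) x1=(-1.6185, 0.6050, 0.0202) x2=(1.5507, -0.2349, -1.6403) x3=(-0.3348, -1.2206, -0.4286) x4=(1.0863, -1.9733, 1.9905)
step 5: x0=(-1.7614, -0.0739, -0.4048) x1=(-1.6221, 0.5956, 0.0303) x2=(1.5466, -0.2439, -1.6487) x3=(-0.3284, -1.2281, -0.4381) x4=(1.0773, -1.9685, 1.9922)
step 6: x0=(-1.7530, -0.0850, -0.3997) x1=(-1.6252, 0.5859, 0.0404) x2=(1.5419, -0.2531, -1.6566) x3=(-0.3219, -1.2355, -0.4476) x4=(1.0681, -1.9635, 1.9935)
step 7: x0=(-1.7444, -0.0962, -0.3945) x1=(-1.6279, 0.5759, 0.0506) x2=(1.5364, -0.2624, -1.6638) x3=(-0.3155, -1.2428, -0.4570) x4=(1.0586, -1.9581, 1.9945)
step 8: x0=(-1.7355, -0.1075, -0.3893) x1=(-1.6303, 0.5656, 0.0607) x2=(1.5302, -0.2719, -1.6704) x3=(-0.3090, -1.2501, -0.4664) x4=(1.0489, -1.9526, 1.9950)
step 9: x0=(-1.7265, -0.1189, -0.3841) x1=(-1.6322, 0.5551, 0.0708) x2=(1.5233, -0.2814, -1.6763) x3=(-0.3025, -1.2572, -0.4757) x4=(1.0390, -1.9467, 1.9952)
step 10: x0=(-1.7172, -0.1304, -0.3788) x1=(-1.6336, 0.5443, 0.0810) x2=(1.5158, -0.2911, -1.6816) x3=(-0.2960, -1.2643, -0.4849) x4=(1.0288, -1.9407, 1.9950)
step 11: x0=(-1.7077, -0.1419, -0.3735) x1=(-1.6347, 0.5332, 0.0911) x2=(1.5075, -0.3009, -1.6862) x3=(-0.2894, -1.2714, -0.4941) x4=(1.0184, -1.9344, 1.9945)
step 12: x0=(-1.6980, -0.1536, -0.3682) x1=(-1.6354, 0.5219, 0.1013) x2=(1.4986, -0.3109, -1.6902) x3=(-0.2828, -1.2783, -0.5032) x4=(1.0078, -1.9278, 1.9935)
step 13: x0=(-1.6881, -0.1654, -0.3628) x1=(-1.6356, 0.5103, 0.1114) x2=(1.4890, -0.3209, -1.6935) x3=(-0.2762, -1.2852, -0.5123) x4=(0.9970, -1.9210, 1.9922)
step 14: x0=(-1.6779, -0.1772, -0.3574) x1=(-1.6354, 0.4984, 0.1215) x2=(1.4787, -0.3311, -1.6961) x3=(-0.2696, -1.2920, -0.5213) x4=(0.9859, -1.9140, 1.9905)
step 15: x0=(-1.6676, -0.1892, -0.3520) x1=(-1.6348, 0.4862, 0.1316) x2=(1.4678, -0.3414, -1.6982) x3=(-0.2629, -1.2987, -0.5302) x4=(0.9746, -1.9068, 1.9885)
step 16: x0=(-1.6570, -0.2012, -0.3466) x1=(-1.6338, 0.4738, 0.1417) x2=(1.4561, -0.3518, -1.6995) x3=(-0.2563, -1.3054, -0.5391) x4=(0.9631, -1.8993, 1.9860)
step 17: x0=(-1.6463, -0.2133, -0.3411) x1=(-1.6324, 0.4612, 0.1518) x2=(1.4439, -0.3623, -1.7002) x3=(-0.2496, -1.3120, -0.5479) x4=(0.9514, -1.8916, 1.9833)
step 18: x0=(-1.6353, -0.2255, -0.3356) x1=(-1.6306, 0.4483, 0.1619) x2=(1.4309, -0.3729, -1.7003) x3=(-0.2429, -1.3185, -0.5566) x4=(0.9395, -1.8837, 1.9801)
step 19: x0=(-1.6241, -0.2378, -0.3301) x1=(-1.6284, 0.4351, 0.1719) x2=(1.4174, -0.3837, -1.6997) x3=(-0.2362, -1.3249, -0.5653) x4=(0.9274, -1.8755, 1.9766)
step 20: x0=(-1.6127, -0.2502, -0.3246) x1=(-1.6258, 0.4216, 0.1819) x2=(1.4032, -0.3945, -1.6984) x3=(-0.2294, -1.3312, -0.5739) x4=(0.9151, -1.8672, 1.9727)
step 21: x0=(-1.6012, -0.2627, -0.3190) x1=(-1.6228, 0.4079, 0.1919) x2=(1.3883, -0.4054, -1.6965) x3=(-0.2227, -1.3375, -0.5824) x4=(0.9026, -1.8586, 1.9684)
step 22: x0=(-1.5894, -0.2752, -0.3135) x1=(-1.6193, 0.3940, 0.2018) x2=(1.3728, -0.4165, -1.6940) x3=(-0.2160, -1.3437, -0.5909) x4=(0.8899, -1.8498, 1.9638)
step 23: x0=(-1.5774, -0.2879, -0.3079) x1=(-1.6155, 0.3798, 0.2118) x2=(1.3567, -0.4276, -1.6908) x3=(-0.2092, -1.3499, -0.5992) x4=(0.8770, -1.8408, 1.9588)
step 24: x0=(-1.5653, -0.3006, -0.3022) x1=(-1.6113, 0.3654, 0.2217) x2=(1.3400, -0.4389, -1.6869) x3=(-0.2025, -1.3559, -0.6075) x4=(0.8638, -1.8316, 1.9535)
step 25: x0=(-1.5529, -0.3134, -0.2966) x1=(-1.6068, 0.3507, 0.2315) x2=(1.3227, -0.4502, -1.6825) x3=(-0.1957, -1.3619, -0.6157) x4=(0.8505, -1.8222, 1.9478)
step 26: x0=(-1.5404, -0.3262, -0.2910) x1=(-1.6018, 0.3358, 0.2413) x2=(1.3048, -0.4616, -1.6773) x3=(-0.1889, -1.3679, -0.6239) x4=(0.8370, -1.8126, 1.9417)
step 27: x0=(-1.5277, -0.3392, -0.2853) x1=(-1.5964, 0.3206, 0.2511) x2=(1.2863, -0.4732, -1.6716) x3=(-0.1822, -1.3737, -0.6319) x4=(0.8234, -1.8028, 1.9353)
step 28: x0=(-1.5148, -0.3522, -0.2796) x1=(-1.5907, 0.3052, 0.2608) x2=(1.2673, -0.4848, -1.6652) x3=(-0.1754, -1.3795, -0.6399) x4=(0.8095, -1.7929, 1.9286)
step 29: x0=(-1.5017, -0.3653, -0.2739) x1=(-1.5846, 0.2895, 0.2705) x2=(1.2476, -0.4965, -1.6582) x3=(-0.1686, -1.3852, -0.6478) x4=(0.7955, -1.7827, 1.9215)
step 30: x0=(-1.4885, -0.3784, -0.2682) x1=(-1.5782, 0.2737, 0.2801) x2=(1.2275, -0.5082, -1.6506) x3=(-0.1618, -1.3908, -0.6556) x4=(0.7813, -1.7724, 1.9140)
step 31: x0=(-1.4750, -0.3917, -0.2625) x1=(-1.5713, 0.2576, 0.2897) x2=(1.2067, -0.5201, -1.6423) x3=(-0.1551, -1.3964, -0.6633) x4=(0.7669, -1.7619, 1.9062)
step 32: x0=(-1.4614, -0.4050, -0.2567) x1=(-1.5641, 0.2412, 0.2993) x2=(1.1855, -0.5320, -1.6335) x3=(-0.1483, -1.4019, -0.6709) x4=(0.7523, -1.7512, 1.8981)

no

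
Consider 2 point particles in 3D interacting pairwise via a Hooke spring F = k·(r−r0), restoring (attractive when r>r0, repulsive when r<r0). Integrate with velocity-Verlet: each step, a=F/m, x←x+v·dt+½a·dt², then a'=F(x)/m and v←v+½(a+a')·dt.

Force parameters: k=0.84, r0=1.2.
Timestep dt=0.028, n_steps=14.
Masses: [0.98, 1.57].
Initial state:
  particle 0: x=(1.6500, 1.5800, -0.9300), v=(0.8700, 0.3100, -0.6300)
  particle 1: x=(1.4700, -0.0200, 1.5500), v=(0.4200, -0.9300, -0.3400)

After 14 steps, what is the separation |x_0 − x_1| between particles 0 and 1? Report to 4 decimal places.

step 0: x0=(1.6500, 1.5800, -0.9300) x1=(1.4700, -0.0200, 1.5500)
step 1: x0=(1.6743, 1.5884, -0.9471) x1=(1.4818, -0.0458, 1.5402)
step 2: x0=(1.6986, 1.5961, -0.9633) x1=(1.4936, -0.0713, 1.5297)
step 3: x0=(1.7227, 1.6031, -0.9784) x1=(1.5055, -0.0963, 1.5186)
step 4: x0=(1.7468, 1.6094, -0.9926) x1=(1.5174, -0.1209, 1.5069)
step 5: x0=(1.7708, 1.6151, -1.0057) x1=(1.5294, -0.1450, 1.4946)
step 6: x0=(1.7947, 1.6200, -1.0177) x1=(1.5415, -0.1687, 1.4816)
step 7: x0=(1.8185, 1.6242, -1.0288) x1=(1.5536, -0.1919, 1.4680)
step 8: x0=(1.8421, 1.6276, -1.0388) x1=(1.5658, -0.2147, 1.4537)
step 9: x0=(1.8657, 1.6303, -1.0478) x1=(1.5781, -0.2370, 1.4388)
step 10: x0=(1.8891, 1.6322, -1.0558) x1=(1.5904, -0.2588, 1.4232)
step 11: x0=(1.9124, 1.6333, -1.0628) x1=(1.6028, -0.2801, 1.4070)
step 12: x0=(1.9356, 1.6336, -1.0687) x1=(1.6153, -0.3009, 1.3902)
step 13: x0=(1.9587, 1.6331, -1.0736) x1=(1.6279, -0.3213, 1.3727)
step 14: x0=(1.9816, 1.6318, -1.0775) x1=(1.6405, -0.3411, 1.3546)

3.1502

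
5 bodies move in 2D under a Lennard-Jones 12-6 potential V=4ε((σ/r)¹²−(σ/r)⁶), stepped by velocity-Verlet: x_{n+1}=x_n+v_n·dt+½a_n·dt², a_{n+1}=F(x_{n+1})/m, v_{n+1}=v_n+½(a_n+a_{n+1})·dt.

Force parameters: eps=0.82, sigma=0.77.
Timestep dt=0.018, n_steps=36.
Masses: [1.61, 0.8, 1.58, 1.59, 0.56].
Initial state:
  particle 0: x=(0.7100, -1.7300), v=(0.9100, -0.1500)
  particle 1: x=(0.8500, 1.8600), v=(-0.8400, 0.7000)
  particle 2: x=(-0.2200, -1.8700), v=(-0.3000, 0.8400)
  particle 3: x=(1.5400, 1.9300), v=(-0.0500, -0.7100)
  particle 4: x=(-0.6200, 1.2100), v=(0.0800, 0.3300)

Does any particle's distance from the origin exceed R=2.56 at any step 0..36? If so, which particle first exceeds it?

step 0: x0=(0.7100, -1.7300) x1=(0.8500, 1.8600) x2=(-0.2200, -1.8700) x3=(1.5400, 1.9300) x4=(-0.6200, 1.2100)
step 1: x0=(0.7261, -1.7327) x1=(0.8055, 1.8696) x2=(-0.2251, -1.8548) x3=(1.5539, 1.9187) x4=(-0.6185, 1.2160)
step 2: x0=(0.7418, -1.7355) x1=(0.7442, 1.8781) x2=(-0.2298, -1.8396) x3=(1.5762, 1.9080) x4=(-0.6169, 1.2220)
step 3: x0=(0.7569, -1.7384) x1=(0.6813, 1.8865) x2=(-0.2339, -1.8243) x3=(1.5992, 1.8973) x4=(-0.6152, 1.2280)
step 4: x0=(0.7715, -1.7413) x1=(0.6193, 1.8948) x2=(-0.2375, -1.8090) x3=(1.6217, 1.8866) x4=(-0.6134, 1.2341)
step 5: x0=(0.7857, -1.7442) x1=(0.5581, 1.9031) x2=(-0.2407, -1.7937) x3=(1.6438, 1.8759) x4=(-0.6113, 1.2404)
step 6: x0=(0.7994, -1.7472) x1=(0.4974, 1.9113) x2=(-0.2433, -1.7783) x3=(1.6655, 1.8652) x4=(-0.6090, 1.2467)
step 7: x0=(0.8127, -1.7501) x1=(0.4370, 1.9193) x2=(-0.2456, -1.7629) x3=(1.6870, 1.8545) x4=(-0.6064, 1.2533)
step 8: x0=(0.8256, -1.7531) x1=(0.3766, 1.9271) x2=(-0.2475, -1.7475) x3=(1.7083, 1.8438) x4=(-0.6034, 1.2601)
step 9: x0=(0.8382, -1.7561) x1=(0.3160, 1.9346) x2=(-0.2490, -1.7321) x3=(1.7296, 1.8331) x4=(-0.5999, 1.2673)
step 10: x0=(0.8504, -1.7590) x1=(0.2552, 1.9419) x2=(-0.2502, -1.7167) x3=(1.7507, 1.8224) x4=(-0.5957, 1.2749)
step 11: x0=(0.8623, -1.7620) x1=(0.1938, 1.9486) x2=(-0.2510, -1.7013) x3=(1.7718, 1.8118) x4=(-0.5907, 1.2831)
step 12: x0=(0.8739, -1.7649) x1=(0.1319, 1.9548) x2=(-0.2515, -1.6860) x3=(1.7929, 1.8011) x4=(-0.5848, 1.2922)
step 13: x0=(0.8852, -1.7678) x1=(0.0693, 1.9603) x2=(-0.2517, -1.6706) x3=(1.8139, 1.7904) x4=(-0.5777, 1.3023)
step 14: x0=(0.8962, -1.7707) x1=(0.0060, 1.9651) x2=(-0.2517, -1.6553) x3=(1.8350, 1.7798) x4=(-0.5698, 1.3133)
step 15: x0=(0.9070, -1.7735) x1=(-0.0574, 1.9698) x2=(-0.2514, -1.6400) x3=(1.8560, 1.7691) x4=(-0.5616, 1.3245)
step 16: x0=(0.9176, -1.7764) x1=(-0.1191, 1.9766) x2=(-0.2509, -1.6248) x3=(1.8770, 1.7584) x4=(-0.5557, 1.3328)
step 17: x0=(0.9279, -1.7792) x1=(-0.1761, 1.9903) x2=(-0.2501, -1.6095) x3=(1.8980, 1.7478) x4=(-0.5567, 1.3310)
step 18: x0=(0.9380, -1.7819) x1=(-0.2267, 2.0151) x2=(-0.2491, -1.5943) x3=(1.9190, 1.7371) x4=(-0.5667, 1.3134)
step 19: x0=(0.9480, -1.7847) x1=(-0.2737, 2.0473) x2=(-0.2480, -1.5791) x3=(1.9400, 1.7265) x4=(-0.5818, 1.2854)
step 20: x0=(0.9577, -1.7874) x1=(-0.3199, 2.0815) x2=(-0.2466, -1.5640) x3=(1.9609, 1.7158) x4=(-0.5982, 1.2543)
step 21: x0=(0.9673, -1.7901) x1=(-0.3661, 2.1156) x2=(-0.2451, -1.5489) x3=(1.9819, 1.7051) x4=(-0.6144, 1.2236)
step 22: x0=(0.9767, -1.7927) x1=(-0.4126, 2.1487) x2=(-0.2434, -1.5338) x3=(2.0029, 1.6945) x4=(-0.6303, 1.1942)
step 23: x0=(0.9860, -1.7953) x1=(-0.4593, 2.1808) x2=(-0.2416, -1.5187) x3=(2.0239, 1.6838) x4=(-0.6458, 1.1661)
step 24: x0=(0.9951, -1.7979) x1=(-0.5062, 2.2121) x2=(-0.2396, -1.5037) x3=(2.0448, 1.6731) x4=(-0.6611, 1.1393)
step 25: x0=(1.0041, -1.8004) x1=(-0.5531, 2.2427) x2=(-0.2375, -1.4887) x3=(2.0658, 1.6625) x4=(-0.6763, 1.1135)
step 26: x0=(1.0130, -1.8030) x1=(-0.6001, 2.2727) x2=(-0.2352, -1.4738) x3=(2.0868, 1.6518) x4=(-0.6914, 1.0885)
step 27: x0=(1.0217, -1.8054) x1=(-0.6472, 2.3023) x2=(-0.2328, -1.4589) x3=(2.1077, 1.6411) x4=(-0.7064, 1.0641)
step 28: x0=(1.0304, -1.8079) x1=(-0.6943, 2.3315) x2=(-0.2303, -1.4440) x3=(2.1287, 1.6305) x4=(-0.7214, 1.0402)
step 29: x0=(1.0389, -1.8103) x1=(-0.7413, 2.3606) x2=(-0.2277, -1.4291) x3=(2.1497, 1.6198) x4=(-0.7364, 1.0165)
step 30: x0=(1.0473, -1.8127) x1=(-0.7884, 2.3894) x2=(-0.2250, -1.4143) x3=(2.1706, 1.6092) x4=(-0.7514, 0.9932)
step 31: x0=(1.0556, -1.8151) x1=(-0.8354, 2.4181) x2=(-0.2222, -1.3995) x3=(2.1916, 1.5985) x4=(-0.7663, 0.9701)
step 32: x0=(1.0638, -1.8174) x1=(-0.8825, 2.4466) x2=(-0.2193, -1.3847) x3=(2.2126, 1.5878) x4=(-0.7813, 0.9472)
step 33: x0=(1.0720, -1.8197) x1=(-0.9296, 2.4751) x2=(-0.2163, -1.3700) x3=(2.2335, 1.5772) x4=(-0.7964, 0.9243)
step 34: x0=(1.0800, -1.8219) x1=(-0.9766, 2.5035) x2=(-0.2132, -1.3552) x3=(2.2545, 1.5665) x4=(-0.8114, 0.9016)
step 35: x0=(1.0880, -1.8242) x1=(-1.0236, 2.5318) x2=(-0.2100, -1.3406) x3=(2.2754, 1.5558) x4=(-0.8264, 0.8790)
step 36: x0=(1.0959, -1.8264) x1=(-1.0707, 2.5601) x2=(-0.2068, -1.3259) x3=(2.2964, 1.5452) x4=(-0.8414, 0.8564)

yes, particle 3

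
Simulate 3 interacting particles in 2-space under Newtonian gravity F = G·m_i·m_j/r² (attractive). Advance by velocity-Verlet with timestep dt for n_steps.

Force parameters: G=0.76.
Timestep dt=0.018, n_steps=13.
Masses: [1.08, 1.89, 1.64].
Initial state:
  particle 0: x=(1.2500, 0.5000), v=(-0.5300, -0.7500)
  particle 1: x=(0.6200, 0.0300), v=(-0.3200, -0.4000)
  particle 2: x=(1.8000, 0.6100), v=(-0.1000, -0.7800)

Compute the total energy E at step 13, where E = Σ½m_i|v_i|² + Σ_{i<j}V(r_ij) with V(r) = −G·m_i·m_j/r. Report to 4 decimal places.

-4.9542

step 0: x0=(1.2500, 0.5000) x1=(0.6200, 0.0300) x2=(1.8000, 0.6100)
step 1: x0=(1.2408, 0.4864) x1=(0.6145, 0.0230) x2=(1.7977, 0.5958)
step 2: x0=(1.2322, 0.4726) x1=(0.6096, 0.0163) x2=(1.7943, 0.5814)
step 3: x0=(1.2242, 0.4585) x1=(0.6052, 0.0100) x2=(1.7898, 0.5666)
step 4: x0=(1.2167, 0.4443) x1=(0.6015, 0.0041) x2=(1.7844, 0.5516)
step 5: x0=(1.2098, 0.4297) x1=(0.5983, -0.0014) x2=(1.7779, 0.5364)
step 6: x0=(1.2033, 0.4150) x1=(0.5957, -0.0066) x2=(1.7704, 0.5209)
step 7: x0=(1.1974, 0.3999) x1=(0.5938, -0.0114) x2=(1.7618, 0.5051)
step 8: x0=(1.1919, 0.3846) x1=(0.5925, -0.0159) x2=(1.7522, 0.4890)
step 9: x0=(1.1870, 0.3690) x1=(0.5918, -0.0199) x2=(1.7415, 0.4727)
step 10: x0=(1.1825, 0.3532) x1=(0.5919, -0.0235) x2=(1.7297, 0.4561)
step 11: x0=(1.1784, 0.3370) x1=(0.5926, -0.0268) x2=(1.7168, 0.4393)
step 12: x0=(1.1749, 0.3206) x1=(0.5941, -0.0297) x2=(1.7027, 0.4221)
step 13: x0=(1.1719, 0.3040) x1=(0.5963, -0.0321) x2=(1.6874, 0.4047)
step 0 velocities: v0=(-0.5300, -0.7500) v1=(-0.3200, -0.4000) v2=(-0.1000, -0.7800)
step 0: KE=1.2105, PE=-6.1652, E=-4.9548
step 13 velocities: v0=(-0.1532, -0.9317) v1=(0.1448, -0.1247) v2=(-0.8838, -0.9776)
step 13: KE=1.9401, PE=-6.8943, E=-4.9542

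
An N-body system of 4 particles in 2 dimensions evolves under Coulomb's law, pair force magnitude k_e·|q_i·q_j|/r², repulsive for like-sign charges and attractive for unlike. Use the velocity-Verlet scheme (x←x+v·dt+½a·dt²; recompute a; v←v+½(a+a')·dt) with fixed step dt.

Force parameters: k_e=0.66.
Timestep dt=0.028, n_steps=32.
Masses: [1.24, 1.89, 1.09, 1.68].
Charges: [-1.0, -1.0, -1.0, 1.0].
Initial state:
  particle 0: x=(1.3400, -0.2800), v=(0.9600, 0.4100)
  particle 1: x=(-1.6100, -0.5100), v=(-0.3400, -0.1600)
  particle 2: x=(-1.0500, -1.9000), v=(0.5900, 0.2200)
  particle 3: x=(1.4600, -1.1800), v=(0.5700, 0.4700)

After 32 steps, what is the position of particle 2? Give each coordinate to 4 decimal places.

step 0: x0=(1.3400, -0.2800) x1=(-1.6100, -0.5100) x2=(-1.0500, -1.9000) x3=(1.4600, -1.1800)
step 1: x0=(1.3670, -0.2688) x1=(-1.6195, -0.5144) x2=(-1.0334, -1.8939) x3=(1.4759, -1.1667)
step 2: x0=(1.3941, -0.2580) x1=(-1.6291, -0.5188) x2=(-1.0168, -1.8881) x3=(1.4917, -1.1529)
step 3: x0=(1.4213, -0.2477) x1=(-1.6388, -0.5230) x2=(-1.0000, -1.8825) x3=(1.5073, -1.1389)
step 4: x0=(1.4487, -0.2379) x1=(-1.6485, -0.5271) x2=(-0.9831, -1.8770) x3=(1.5229, -1.1244)
step 5: x0=(1.4762, -0.2286) x1=(-1.6583, -0.5311) x2=(-0.9661, -1.8718) x3=(1.5384, -1.1096)
step 6: x0=(1.5038, -0.2198) x1=(-1.6681, -0.5350) x2=(-0.9490, -1.8667) x3=(1.5537, -1.0944)
step 7: x0=(1.5316, -0.2115) x1=(-1.6779, -0.5388) x2=(-0.9317, -1.8619) x3=(1.5690, -1.0787)
step 8: x0=(1.5594, -0.2037) x1=(-1.6879, -0.5426) x2=(-0.9144, -1.8572) x3=(1.5841, -1.0627)
step 9: x0=(1.5874, -0.1965) x1=(-1.6979, -0.5462) x2=(-0.8969, -1.8527) x3=(1.5992, -1.0463)
step 10: x0=(1.6154, -0.1898) x1=(-1.7079, -0.5497) x2=(-0.8793, -1.8484) x3=(1.6142, -1.0295)
step 11: x0=(1.6435, -0.1837) x1=(-1.7180, -0.5532) x2=(-0.8615, -1.8443) x3=(1.6292, -1.0122)
step 12: x0=(1.6716, -0.1781) x1=(-1.7282, -0.5565) x2=(-0.8437, -1.8403) x3=(1.6440, -0.9945)
step 13: x0=(1.6999, -0.1732) x1=(-1.7385, -0.5598) x2=(-0.8257, -1.8365) x3=(1.6589, -0.9763)
step 14: x0=(1.7281, -0.1688) x1=(-1.7488, -0.5630) x2=(-0.8075, -1.8329) x3=(1.6737, -0.9577)
step 15: x0=(1.7564, -0.1651) x1=(-1.7592, -0.5661) x2=(-0.7893, -1.8295) x3=(1.6884, -0.9386)
step 16: x0=(1.7847, -0.1621) x1=(-1.7696, -0.5691) x2=(-0.7708, -1.8261) x3=(1.7031, -0.9190)
step 17: x0=(1.8130, -0.1597) x1=(-1.7801, -0.5720) x2=(-0.7523, -1.8230) x3=(1.7179, -0.8989)
step 18: x0=(1.8412, -0.1581) x1=(-1.7907, -0.5749) x2=(-0.7336, -1.8200) x3=(1.7326, -0.8783)
step 19: x0=(1.8694, -0.1572) x1=(-1.8013, -0.5777) x2=(-0.7148, -1.8171) x3=(1.7473, -0.8571)
step 20: x0=(1.8976, -0.1571) x1=(-1.8120, -0.5804) x2=(-0.6959, -1.8143) x3=(1.7621, -0.8353)
step 21: x0=(1.9256, -0.1578) x1=(-1.8228, -0.5831) x2=(-0.6768, -1.8117) x3=(1.7769, -0.8129)
step 22: x0=(1.9535, -0.1594) x1=(-1.8336, -0.5856) x2=(-0.6575, -1.8092) x3=(1.7919, -0.7898)
step 23: x0=(1.9812, -0.1620) x1=(-1.8445, -0.5882) x2=(-0.6382, -1.8069) x3=(1.8069, -0.7660)
step 24: x0=(2.0087, -0.1655) x1=(-1.8554, -0.5906) x2=(-0.6187, -1.8046) x3=(1.8221, -0.7416)
step 25: x0=(2.0359, -0.1701) x1=(-1.8665, -0.5930) x2=(-0.5991, -1.8024) x3=(1.8375, -0.7163)
step 26: x0=(2.0627, -0.1758) x1=(-1.8775, -0.5953) x2=(-0.5793, -1.8004) x3=(1.8532, -0.6902)
step 27: x0=(2.0891, -0.1827) x1=(-1.8887, -0.5976) x2=(-0.5594, -1.7985) x3=(1.8691, -0.6632)
step 28: x0=(2.1150, -0.1910) x1=(-1.8999, -0.5998) x2=(-0.5394, -1.7966) x3=(1.8855, -0.6352)
step 29: x0=(2.1401, -0.2007) x1=(-1.9111, -0.6020) x2=(-0.5193, -1.7949) x3=(1.9024, -0.6061)
step 30: x0=(2.1643, -0.2121) x1=(-1.9225, -0.6041) x2=(-0.4990, -1.7932) x3=(1.9199, -0.5758)
step 31: x0=(2.1874, -0.2252) x1=(-1.9338, -0.6062) x2=(-0.4786, -1.7916) x3=(1.9382, -0.5443)
step 32: x0=(2.2090, -0.2403) x1=(-1.9453, -0.6082) x2=(-0.4581, -1.7901) x3=(1.9577, -0.5112)

(-0.4581, -1.7901)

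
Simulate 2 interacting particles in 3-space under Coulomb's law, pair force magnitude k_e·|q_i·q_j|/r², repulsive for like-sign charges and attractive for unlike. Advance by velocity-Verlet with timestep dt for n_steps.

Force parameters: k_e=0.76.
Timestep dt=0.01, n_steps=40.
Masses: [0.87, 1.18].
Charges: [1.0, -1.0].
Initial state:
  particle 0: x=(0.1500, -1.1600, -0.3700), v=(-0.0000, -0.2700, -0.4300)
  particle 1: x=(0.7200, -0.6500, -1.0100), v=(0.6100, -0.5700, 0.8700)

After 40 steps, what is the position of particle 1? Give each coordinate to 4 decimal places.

step 0: x0=(0.1500, -1.1600, -0.3700) x1=(0.7200, -0.6500, -1.0100)
step 1: x0=(0.1500, -1.1627, -0.3743) x1=(0.7261, -0.6557, -1.0013)
step 2: x0=(0.1501, -1.1653, -0.3787) x1=(0.7321, -0.6615, -0.9925)
step 3: x0=(0.1502, -1.1679, -0.3832) x1=(0.7381, -0.6673, -0.9837)
step 4: x0=(0.1504, -1.1704, -0.3876) x1=(0.7441, -0.6731, -0.9749)
step 5: x0=(0.1507, -1.1729, -0.3922) x1=(0.7500, -0.6789, -0.9660)
step 6: x0=(0.1510, -1.1754, -0.3968) x1=(0.7559, -0.6848, -0.9571)
step 7: x0=(0.1513, -1.1778, -0.4015) x1=(0.7617, -0.6907, -0.9481)
step 8: x0=(0.1517, -1.1801, -0.4062) x1=(0.7675, -0.6967, -0.9391)
step 9: x0=(0.1522, -1.1824, -0.4110) x1=(0.7733, -0.7027, -0.9300)
step 10: x0=(0.1528, -1.1847, -0.4158) x1=(0.7790, -0.7087, -0.9209)
step 11: x0=(0.1534, -1.1869, -0.4207) x1=(0.7846, -0.7148, -0.9118)
step 12: x0=(0.1541, -1.1890, -0.4256) x1=(0.7902, -0.7209, -0.9026)
step 13: x0=(0.1548, -1.1911, -0.4306) x1=(0.7957, -0.7271, -0.8934)
step 14: x0=(0.1557, -1.1931, -0.4356) x1=(0.8012, -0.7332, -0.8842)
step 15: x0=(0.1566, -1.1951, -0.4407) x1=(0.8067, -0.7395, -0.8749)
step 16: x0=(0.1575, -1.1970, -0.4459) x1=(0.8120, -0.7457, -0.8656)
step 17: x0=(0.1586, -1.1989, -0.4511) x1=(0.8174, -0.7520, -0.8562)
step 18: x0=(0.1597, -1.2007, -0.4563) x1=(0.8226, -0.7584, -0.8468)
step 19: x0=(0.1610, -1.2025, -0.4616) x1=(0.8278, -0.7648, -0.8374)
step 20: x0=(0.1623, -1.2042, -0.4670) x1=(0.8330, -0.7712, -0.8279)
step 21: x0=(0.1637, -1.2059, -0.4723) x1=(0.8380, -0.7777, -0.8184)
step 22: x0=(0.1651, -1.2075, -0.4778) x1=(0.8430, -0.7842, -0.8089)
step 23: x0=(0.1667, -1.2090, -0.4833) x1=(0.8480, -0.7907, -0.7993)
step 24: x0=(0.1684, -1.2105, -0.4888) x1=(0.8528, -0.7973, -0.7897)
step 25: x0=(0.1702, -1.2119, -0.4943) x1=(0.8576, -0.8040, -0.7801)
step 26: x0=(0.1720, -1.2133, -0.4999) x1=(0.8624, -0.8107, -0.7704)
step 27: x0=(0.1740, -1.2146, -0.5056) x1=(0.8670, -0.8174, -0.7607)
step 28: x0=(0.1760, -1.2159, -0.5113) x1=(0.8716, -0.8242, -0.7510)
step 29: x0=(0.1782, -1.2171, -0.5170) x1=(0.8761, -0.8310, -0.7413)
step 30: x0=(0.1805, -1.2182, -0.5227) x1=(0.8805, -0.8378, -0.7315)
step 31: x0=(0.1829, -1.2193, -0.5285) x1=(0.8849, -0.8447, -0.7217)
step 32: x0=(0.1854, -1.2203, -0.5343) x1=(0.8891, -0.8517, -0.7119)
step 33: x0=(0.1880, -1.2212, -0.5402) x1=(0.8933, -0.8586, -0.7020)
step 34: x0=(0.1907, -1.2221, -0.5461) x1=(0.8974, -0.8657, -0.6922)
step 35: x0=(0.1936, -1.2230, -0.5520) x1=(0.9014, -0.8728, -0.6823)
step 36: x0=(0.1965, -1.2237, -0.5579) x1=(0.9053, -0.8799, -0.6724)
step 37: x0=(0.1996, -1.2244, -0.5638) x1=(0.9091, -0.8870, -0.6625)
step 38: x0=(0.2029, -1.2251, -0.5698) x1=(0.9128, -0.8942, -0.6526)
step 39: x0=(0.2062, -1.2257, -0.5757) x1=(0.9165, -0.9015, -0.6427)
step 40: x0=(0.2097, -1.2262, -0.5817) x1=(0.9200, -0.9088, -0.6327)

(0.9200, -0.9088, -0.6327)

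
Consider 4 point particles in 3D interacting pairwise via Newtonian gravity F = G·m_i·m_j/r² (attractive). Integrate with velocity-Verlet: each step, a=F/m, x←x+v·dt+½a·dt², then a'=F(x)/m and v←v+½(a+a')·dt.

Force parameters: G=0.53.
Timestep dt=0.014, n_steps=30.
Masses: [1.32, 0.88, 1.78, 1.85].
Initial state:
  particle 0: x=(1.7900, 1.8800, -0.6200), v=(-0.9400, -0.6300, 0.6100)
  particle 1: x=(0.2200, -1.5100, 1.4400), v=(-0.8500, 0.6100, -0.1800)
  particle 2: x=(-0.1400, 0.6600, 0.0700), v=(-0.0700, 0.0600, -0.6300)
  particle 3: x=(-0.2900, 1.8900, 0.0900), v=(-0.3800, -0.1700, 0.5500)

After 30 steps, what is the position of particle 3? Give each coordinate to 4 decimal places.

step 0: x0=(1.7900, 1.8800, -0.6200) x1=(0.2200, -1.5100, 1.4400) x2=(-0.1400, 0.6600, 0.0700) x3=(-0.2900, 1.8900, 0.0900)
step 1: x0=(1.7768, 1.8712, -0.6114) x1=(0.2081, -1.5014, 1.4375) x2=(-0.1410, 0.6609, 0.0612) x3=(-0.2953, 1.8876, 0.0977)
step 2: x0=(1.7635, 1.8623, -0.6029) x1=(0.1962, -1.4928, 1.4349) x2=(-0.1419, 0.6619, 0.0524) x3=(-0.3006, 1.8850, 0.1054)
step 3: x0=(1.7502, 1.8534, -0.5943) x1=(0.1843, -1.4842, 1.4323) x2=(-0.1429, 0.6631, 0.0436) x3=(-0.3058, 1.8823, 0.1131)
step 4: x0=(1.7368, 1.8446, -0.5856) x1=(0.1724, -1.4755, 1.4297) x2=(-0.1439, 0.6644, 0.0348) x3=(-0.3109, 1.8795, 0.1207)
step 5: x0=(1.7234, 1.8356, -0.5770) x1=(0.1605, -1.4668, 1.4271) x2=(-0.1448, 0.6658, 0.0260) x3=(-0.3161, 1.8765, 0.1284)
step 6: x0=(1.7098, 1.8267, -0.5683) x1=(0.1486, -1.4580, 1.4245) x2=(-0.1458, 0.6673, 0.0172) x3=(-0.3211, 1.8734, 0.1360)
step 7: x0=(1.6962, 1.8177, -0.5596) x1=(0.1366, -1.4492, 1.4218) x2=(-0.1467, 0.6690, 0.0084) x3=(-0.3262, 1.8702, 0.1436)
step 8: x0=(1.6825, 1.8088, -0.5509) x1=(0.1247, -1.4403, 1.4191) x2=(-0.1477, 0.6708, -0.0003) x3=(-0.3311, 1.8669, 0.1512)
step 9: x0=(1.6688, 1.7998, -0.5421) x1=(0.1128, -1.4314, 1.4164) x2=(-0.1486, 0.6727, -0.0091) x3=(-0.3361, 1.8634, 0.1587)
step 10: x0=(1.6550, 1.7907, -0.5333) x1=(0.1009, -1.4225, 1.4136) x2=(-0.1495, 0.6747, -0.0178) x3=(-0.3410, 1.8598, 0.1663)
step 11: x0=(1.6411, 1.7817, -0.5245) x1=(0.0889, -1.4135, 1.4108) x2=(-0.1504, 0.6769, -0.0265) x3=(-0.3458, 1.8561, 0.1738)
step 12: x0=(1.6271, 1.7726, -0.5157) x1=(0.0770, -1.4044, 1.4080) x2=(-0.1514, 0.6792, -0.0352) x3=(-0.3506, 1.8522, 0.1813)
step 13: x0=(1.6131, 1.7635, -0.5068) x1=(0.0651, -1.3954, 1.4052) x2=(-0.1523, 0.6817, -0.0438) x3=(-0.3553, 1.8483, 0.1887)
step 14: x0=(1.5989, 1.7544, -0.4980) x1=(0.0532, -1.3862, 1.4023) x2=(-0.1532, 0.6843, -0.0524) x3=(-0.3600, 1.8441, 0.1962)
step 15: x0=(1.5847, 1.7453, -0.4890) x1=(0.0412, -1.3771, 1.3995) x2=(-0.1541, 0.6870, -0.0610) x3=(-0.3646, 1.8399, 0.2035)
step 16: x0=(1.5704, 1.7361, -0.4801) x1=(0.0293, -1.3678, 1.3966) x2=(-0.1550, 0.6898, -0.0696) x3=(-0.3692, 1.8355, 0.2109)
step 17: x0=(1.5561, 1.7269, -0.4711) x1=(0.0174, -1.3586, 1.3936) x2=(-0.1559, 0.6928, -0.0781) x3=(-0.3737, 1.8310, 0.2182)
step 18: x0=(1.5416, 1.7177, -0.4622) x1=(0.0055, -1.3493, 1.3907) x2=(-0.1568, 0.6959, -0.0866) x3=(-0.3782, 1.8264, 0.2255)
step 19: x0=(1.5271, 1.7085, -0.4531) x1=(-0.0065, -1.3399, 1.3877) x2=(-0.1577, 0.6991, -0.0951) x3=(-0.3826, 1.8216, 0.2327)
step 20: x0=(1.5125, 1.6992, -0.4441) x1=(-0.0184, -1.3305, 1.3847) x2=(-0.1586, 0.7025, -0.1035) x3=(-0.3870, 1.8167, 0.2399)
step 21: x0=(1.4978, 1.6899, -0.4350) x1=(-0.0303, -1.3211, 1.3816) x2=(-0.1594, 0.7060, -0.1119) x3=(-0.3913, 1.8116, 0.2470)
step 22: x0=(1.4830, 1.6806, -0.4259) x1=(-0.0423, -1.3116, 1.3786) x2=(-0.1603, 0.7097, -0.1202) x3=(-0.3955, 1.8065, 0.2541)
step 23: x0=(1.4681, 1.6712, -0.4168) x1=(-0.0542, -1.3020, 1.3755) x2=(-0.1612, 0.7134, -0.1285) x3=(-0.3997, 1.8011, 0.2612)
step 24: x0=(1.4531, 1.6619, -0.4076) x1=(-0.0661, -1.2924, 1.3723) x2=(-0.1621, 0.7173, -0.1367) x3=(-0.4038, 1.7957, 0.2681)
step 25: x0=(1.4380, 1.6525, -0.3985) x1=(-0.0780, -1.2828, 1.3692) x2=(-0.1629, 0.7214, -0.1449) x3=(-0.4079, 1.7901, 0.2751)
step 26: x0=(1.4229, 1.6430, -0.3893) x1=(-0.0900, -1.2731, 1.3660) x2=(-0.1638, 0.7256, -0.1530) x3=(-0.4119, 1.7844, 0.2819)
step 27: x0=(1.4076, 1.6336, -0.3800) x1=(-0.1019, -1.2634, 1.3628) x2=(-0.1646, 0.7299, -0.1611) x3=(-0.4158, 1.7786, 0.2888)
step 28: x0=(1.3923, 1.6241, -0.3708) x1=(-0.1138, -1.2536, 1.3596) x2=(-0.1655, 0.7343, -0.1691) x3=(-0.4197, 1.7726, 0.2955)
step 29: x0=(1.3768, 1.6146, -0.3615) x1=(-0.1257, -1.2438, 1.3563) x2=(-0.1663, 0.7389, -0.1771) x3=(-0.4235, 1.7665, 0.3022)
step 30: x0=(1.3612, 1.6050, -0.3521) x1=(-0.1377, -1.2339, 1.3530) x2=(-0.1672, 0.7436, -0.1850) x3=(-0.4272, 1.7603, 0.3088)

(-0.4272, 1.7603, 0.3088)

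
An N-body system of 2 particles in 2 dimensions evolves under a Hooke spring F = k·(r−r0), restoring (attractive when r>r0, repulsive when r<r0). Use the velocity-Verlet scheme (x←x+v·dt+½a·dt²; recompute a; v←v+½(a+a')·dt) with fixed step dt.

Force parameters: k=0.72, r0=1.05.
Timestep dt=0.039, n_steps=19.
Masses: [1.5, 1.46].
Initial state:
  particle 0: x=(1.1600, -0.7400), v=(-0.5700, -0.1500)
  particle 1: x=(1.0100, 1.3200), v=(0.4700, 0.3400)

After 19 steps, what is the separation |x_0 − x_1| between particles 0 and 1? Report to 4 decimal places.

step 0: x0=(1.1600, -0.7400) x1=(1.0100, 1.3200)
step 1: x0=(1.1377, -0.7455) x1=(1.0284, 1.3329)
step 2: x0=(1.1154, -0.7502) x1=(1.0468, 1.3450)
step 3: x0=(1.0931, -0.7542) x1=(1.0652, 1.3563)
step 4: x0=(1.0708, -0.7574) x1=(1.0836, 1.3668)
step 5: x0=(1.0485, -0.7598) x1=(1.1020, 1.3766)
step 6: x0=(1.0262, -0.7614) x1=(1.1205, 1.3855)
step 7: x0=(1.0039, -0.7622) x1=(1.1388, 1.3936)
step 8: x0=(0.9817, -0.7622) x1=(1.1571, 1.4008)
step 9: x0=(0.9595, -0.7614) x1=(1.1754, 1.4072)
step 10: x0=(0.9374, -0.7598) x1=(1.1936, 1.4128)
step 11: x0=(0.9155, -0.7573) x1=(1.2116, 1.4175)
step 12: x0=(0.8936, -0.7540) x1=(1.2296, 1.4214)
step 13: x0=(0.8719, -0.7499) x1=(1.2474, 1.4244)
step 14: x0=(0.8503, -0.7449) x1=(1.2651, 1.4266)
step 15: x0=(0.8288, -0.7392) x1=(1.2826, 1.4279)
step 16: x0=(0.8076, -0.7326) x1=(1.2999, 1.4283)
step 17: x0=(0.7865, -0.7251) x1=(1.3171, 1.4279)
step 18: x0=(0.7656, -0.7168) x1=(1.3340, 1.4267)
step 19: x0=(0.7450, -0.7077) x1=(1.3507, 1.4246)

2.2167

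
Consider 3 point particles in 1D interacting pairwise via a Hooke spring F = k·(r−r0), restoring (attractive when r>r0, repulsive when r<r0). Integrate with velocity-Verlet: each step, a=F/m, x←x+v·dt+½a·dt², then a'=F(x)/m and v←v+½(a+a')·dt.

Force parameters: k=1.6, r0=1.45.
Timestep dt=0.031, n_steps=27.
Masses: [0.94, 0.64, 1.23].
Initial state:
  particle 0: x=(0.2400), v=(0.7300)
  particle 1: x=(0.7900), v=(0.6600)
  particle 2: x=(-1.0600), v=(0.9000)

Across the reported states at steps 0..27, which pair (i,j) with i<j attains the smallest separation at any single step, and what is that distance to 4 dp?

pair (0,1), distance 0.5490

step 0: x0=(0.2400) x1=(0.7900) x2=(-1.0600)
step 1: x0=(0.2620) x1=(0.8111) x2=(-1.0319)
step 2: x0=(0.2828) x1=(0.8333) x2=(-1.0036)
step 3: x0=(0.3024) x1=(0.8569) x2=(-0.9750)
step 4: x0=(0.3208) x1=(0.8816) x2=(-0.9461)
step 5: x0=(0.3381) x1=(0.9076) x2=(-0.9169)
step 6: x0=(0.3542) x1=(0.9348) x2=(-0.8876)
step 7: x0=(0.3693) x1=(0.9632) x2=(-0.8580)
step 8: x0=(0.3833) x1=(0.9927) x2=(-0.8283)
step 9: x0=(0.3963) x1=(1.0234) x2=(-0.7983)
step 10: x0=(0.4084) x1=(1.0551) x2=(-0.7683)
step 11: x0=(0.4197) x1=(1.0879) x2=(-0.7381)
step 12: x0=(0.4301) x1=(1.1217) x2=(-0.7078)
step 13: x0=(0.4398) x1=(1.1564) x2=(-0.6774)
step 14: x0=(0.4489) x1=(1.1919) x2=(-0.6470)
step 15: x0=(0.4573) x1=(1.2282) x2=(-0.6165)
step 16: x0=(0.4653) x1=(1.2652) x2=(-0.5860)
step 17: x0=(0.4729) x1=(1.3027) x2=(-0.5555)
step 18: x0=(0.4801) x1=(1.3408) x2=(-0.5250)
step 19: x0=(0.4871) x1=(1.3793) x2=(-0.4945)
step 20: x0=(0.4940) x1=(1.4181) x2=(-0.4641)
step 21: x0=(0.5008) x1=(1.4572) x2=(-0.4338)
step 22: x0=(0.5076) x1=(1.4963) x2=(-0.4036)
step 23: x0=(0.5146) x1=(1.5355) x2=(-0.3734)
step 24: x0=(0.5218) x1=(1.5746) x2=(-0.3434)
step 25: x0=(0.5293) x1=(1.6136) x2=(-0.3136)
step 26: x0=(0.5372) x1=(1.6523) x2=(-0.2839)
step 27: x0=(0.5455) x1=(1.6906) x2=(-0.2544)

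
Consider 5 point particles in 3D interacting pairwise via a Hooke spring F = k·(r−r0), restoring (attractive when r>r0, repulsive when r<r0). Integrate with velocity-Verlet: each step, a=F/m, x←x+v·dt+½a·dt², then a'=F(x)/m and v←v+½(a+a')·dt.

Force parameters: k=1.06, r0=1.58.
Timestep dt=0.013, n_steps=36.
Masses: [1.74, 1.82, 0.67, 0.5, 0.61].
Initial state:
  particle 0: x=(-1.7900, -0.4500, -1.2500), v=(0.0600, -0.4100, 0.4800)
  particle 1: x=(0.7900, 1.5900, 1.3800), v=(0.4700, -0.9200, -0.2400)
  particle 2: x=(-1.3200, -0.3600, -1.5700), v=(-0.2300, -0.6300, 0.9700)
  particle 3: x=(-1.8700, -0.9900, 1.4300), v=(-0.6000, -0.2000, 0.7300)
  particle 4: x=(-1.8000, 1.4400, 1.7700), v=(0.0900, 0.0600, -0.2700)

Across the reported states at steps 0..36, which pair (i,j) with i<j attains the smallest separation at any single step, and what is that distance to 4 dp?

pair (0,2), distance 0.4820

step 0: x0=(-1.7900, -0.4500, -1.2500) x1=(0.7900, 1.5900, 1.3800) x2=(-1.3200, -0.3600, -1.5700) x3=(-1.8700, -0.9900, 1.4300) x4=(-1.8000, 1.4400, 1.7700)
step 1: x0=(-1.7892, -0.4552, -1.2435) x1=(0.7958, 1.5778, 1.3767) x2=(-1.3228, -0.3679, -1.5568) x3=(-1.8775, -0.9921, 1.4390) x4=(-1.7986, 1.4404, 1.7659)
step 2: x0=(-1.7883, -0.4603, -1.2365) x1=(0.8011, 1.5653, 1.3731) x2=(-1.3251, -0.3753, -1.5423) x3=(-1.8843, -0.9931, 1.4472) x4=(-1.7969, 1.4398, 1.7607)
step 3: x0=(-1.7873, -0.4651, -1.2290) x1=(0.8059, 1.5523, 1.3692) x2=(-1.3271, -0.3820, -1.5266) x3=(-1.8904, -0.9932, 1.4544) x4=(-1.7948, 1.4385, 1.7543)
step 4: x0=(-1.7863, -0.4697, -1.2209) x1=(0.8101, 1.5390, 1.3650) x2=(-1.3286, -0.3883, -1.5096) x3=(-1.8958, -0.9922, 1.4607) x4=(-1.7923, 1.4362, 1.7468)
step 5: x0=(-1.7852, -0.4742, -1.2124) x1=(0.8138, 1.5253, 1.3604) x2=(-1.3296, -0.3939, -1.4914) x3=(-1.9006, -0.9902, 1.4661) x4=(-1.7894, 1.4332, 1.7383)
step 6: x0=(-1.7840, -0.4784, -1.2033) x1=(0.8169, 1.5112, 1.3556) x2=(-1.3303, -0.3990, -1.4721) x3=(-1.9046, -0.9871, 1.4706) x4=(-1.7862, 1.4292, 1.7286)
step 7: x0=(-1.7827, -0.4824, -1.1938) x1=(0.8195, 1.4967, 1.3504) x2=(-1.3304, -0.4036, -1.4515) x3=(-1.9080, -0.9831, 1.4742) x4=(-1.7826, 1.4244, 1.7178)
step 8: x0=(-1.7814, -0.4863, -1.1838) x1=(0.8216, 1.4819, 1.3450) x2=(-1.3302, -0.4076, -1.4298) x3=(-1.9107, -0.9782, 1.4769) x4=(-1.7786, 1.4188, 1.7059)
step 9: x0=(-1.7800, -0.4899, -1.1732) x1=(0.8231, 1.4666, 1.3392) x2=(-1.3295, -0.4110, -1.4069) x3=(-1.9127, -0.9722, 1.4787) x4=(-1.7743, 1.4123, 1.6931)
step 10: x0=(-1.7786, -0.4934, -1.1622) x1=(0.8240, 1.4510, 1.3332) x2=(-1.3283, -0.4139, -1.3828) x3=(-1.9140, -0.9653, 1.4797) x4=(-1.7695, 1.4049, 1.6791)
step 11: x0=(-1.7770, -0.4966, -1.1507) x1=(0.8245, 1.4351, 1.3268) x2=(-1.3267, -0.4162, -1.3576) x3=(-1.9146, -0.9574, 1.4797) x4=(-1.7645, 1.3968, 1.6642)
step 12: x0=(-1.7755, -0.4997, -1.1388) x1=(0.8243, 1.4188, 1.3202) x2=(-1.3246, -0.4180, -1.3314) x3=(-1.9145, -0.9487, 1.4789) x4=(-1.7591, 1.3878, 1.6483)
step 13: x0=(-1.7738, -0.5026, -1.1264) x1=(0.8237, 1.4021, 1.3133) x2=(-1.3220, -0.4193, -1.3040) x3=(-1.9137, -0.9390, 1.4772) x4=(-1.7533, 1.3780, 1.6314)
step 14: x0=(-1.7722, -0.5053, -1.1135) x1=(0.8225, 1.3851, 1.3061) x2=(-1.3190, -0.4200, -1.2755) x3=(-1.9123, -0.9284, 1.4747) x4=(-1.7472, 1.3674, 1.6135)
step 15: x0=(-1.7704, -0.5078, -1.1002) x1=(0.8208, 1.3677, 1.2987) x2=(-1.3155, -0.4202, -1.2460) x3=(-1.9101, -0.9170, 1.4714) x4=(-1.7407, 1.3561, 1.5948)
step 16: x0=(-1.7686, -0.5102, -1.0865) x1=(0.8186, 1.3500, 1.2910) x2=(-1.3115, -0.4199, -1.2155) x3=(-1.9073, -0.9047, 1.4672) x4=(-1.7339, 1.3439, 1.5751)
step 17: x0=(-1.7668, -0.5124, -1.0723) x1=(0.8159, 1.3319, 1.2830) x2=(-1.3070, -0.4190, -1.1840) x3=(-1.9038, -0.8916, 1.4623) x4=(-1.7268, 1.3311, 1.5546)
step 18: x0=(-1.7649, -0.5144, -1.0578) x1=(0.8126, 1.3136, 1.2747) x2=(-1.3021, -0.4177, -1.1515) x3=(-1.8996, -0.8777, 1.4565) x4=(-1.7193, 1.3175, 1.5332)
step 19: x0=(-1.7630, -0.5162, -1.0428) x1=(0.8088, 1.2949, 1.2663) x2=(-1.2967, -0.4158, -1.1180) x3=(-1.8948, -0.8631, 1.4500) x4=(-1.7115, 1.3031, 1.5110)
step 20: x0=(-1.7610, -0.5178, -1.0275) x1=(0.8045, 1.2759, 1.2575) x2=(-1.2908, -0.4134, -1.0835) x3=(-1.8894, -0.8477, 1.4428) x4=(-1.7034, 1.2881, 1.4880)
step 21: x0=(-1.7589, -0.5193, -1.0117) x1=(0.7998, 1.2565, 1.2485) x2=(-1.2844, -0.4106, -1.0481) x3=(-1.8833, -0.8315, 1.4349) x4=(-1.6950, 1.2724, 1.4643)
step 22: x0=(-1.7569, -0.5207, -0.9957) x1=(0.7945, 1.2369, 1.2393) x2=(-1.2776, -0.4072, -1.0119) x3=(-1.8765, -0.8147, 1.4262) x4=(-1.6863, 1.2561, 1.4398)
step 23: x0=(-1.7548, -0.5218, -0.9792) x1=(0.7887, 1.2170, 1.2298) x2=(-1.2703, -0.4034, -0.9747) x3=(-1.8692, -0.7972, 1.4169) x4=(-1.6773, 1.2392, 1.4146)
step 24: x0=(-1.7526, -0.5229, -0.9625) x1=(0.7825, 1.1968, 1.2202) x2=(-1.2625, -0.3991, -0.9367) x3=(-1.8612, -0.7791, 1.4069) x4=(-1.6680, 1.2216, 1.3887)
step 25: x0=(-1.7504, -0.5237, -0.9454) x1=(0.7758, 1.1763, 1.2103) x2=(-1.2542, -0.3944, -0.8979) x3=(-1.8526, -0.7604, 1.3964) x4=(-1.6584, 1.2034, 1.3622)
step 26: x0=(-1.7481, -0.5245, -0.9280) x1=(0.7686, 1.1555, 1.2001) x2=(-1.2455, -0.3892, -0.8583) x3=(-1.8435, -0.7411, 1.3852) x4=(-1.6485, 1.1848, 1.3351)
step 27: x0=(-1.7458, -0.5251, -0.9104) x1=(0.7610, 1.1345, 1.1898) x2=(-1.2364, -0.3836, -0.8180) x3=(-1.8337, -0.7213, 1.3734) x4=(-1.6384, 1.1655, 1.3074)
step 28: x0=(-1.7435, -0.5255, -0.8924) x1=(0.7529, 1.1132, 1.1793) x2=(-1.2268, -0.3775, -0.7768) x3=(-1.8234, -0.7010, 1.3612) x4=(-1.6280, 1.1458, 1.2792)
step 29: x0=(-1.7411, -0.5258, -0.8742) x1=(0.7444, 1.0916, 1.1685) x2=(-1.2167, -0.3711, -0.7350) x3=(-1.8126, -0.6802, 1.3484) x4=(-1.6173, 1.1256, 1.2504)
step 30: x0=(-1.7387, -0.5260, -0.8557) x1=(0.7354, 1.0699, 1.1576) x2=(-1.2063, -0.3643, -0.6926) x3=(-1.8013, -0.6589, 1.3351) x4=(-1.6064, 1.1050, 1.2212)
step 31: x0=(-1.7362, -0.5261, -0.8370) x1=(0.7260, 1.0478, 1.1465) x2=(-1.1954, -0.3570, -0.6495) x3=(-1.7894, -0.6373, 1.3214) x4=(-1.5952, 1.0840, 1.1915)
step 32: x0=(-1.7336, -0.5260, -0.8181) x1=(0.7162, 1.0256, 1.1352) x2=(-1.1841, -0.3495, -0.6057) x3=(-1.7770, -0.6152, 1.3073) x4=(-1.5838, 1.0626, 1.1615)
step 33: x0=(-1.7310, -0.5258, -0.7990) x1=(0.7060, 1.0031, 1.1237) x2=(-1.1724, -0.3416, -0.5615) x3=(-1.7642, -0.5928, 1.2928) x4=(-1.5722, 1.0409, 1.1310)
step 34: x0=(-1.7284, -0.5255, -0.7797) x1=(0.6954, 0.9804, 1.1121) x2=(-1.1604, -0.3333, -0.5167) x3=(-1.7509, -0.5701, 1.2779) x4=(-1.5603, 1.0188, 1.1002)
step 35: x0=(-1.7257, -0.5251, -0.7602) x1=(0.6844, 0.9575, 1.1003) x2=(-1.1479, -0.3247, -0.4714) x3=(-1.7372, -0.5471, 1.2628) x4=(-1.5483, 0.9965, 1.0690)
step 36: x0=(-1.7229, -0.5246, -0.7405) x1=(0.6731, 0.9344, 1.0883) x2=(-1.1351, -0.3159, -0.4257) x3=(-1.7230, -0.5239, 1.2474) x4=(-1.5360, 0.9739, 1.0376)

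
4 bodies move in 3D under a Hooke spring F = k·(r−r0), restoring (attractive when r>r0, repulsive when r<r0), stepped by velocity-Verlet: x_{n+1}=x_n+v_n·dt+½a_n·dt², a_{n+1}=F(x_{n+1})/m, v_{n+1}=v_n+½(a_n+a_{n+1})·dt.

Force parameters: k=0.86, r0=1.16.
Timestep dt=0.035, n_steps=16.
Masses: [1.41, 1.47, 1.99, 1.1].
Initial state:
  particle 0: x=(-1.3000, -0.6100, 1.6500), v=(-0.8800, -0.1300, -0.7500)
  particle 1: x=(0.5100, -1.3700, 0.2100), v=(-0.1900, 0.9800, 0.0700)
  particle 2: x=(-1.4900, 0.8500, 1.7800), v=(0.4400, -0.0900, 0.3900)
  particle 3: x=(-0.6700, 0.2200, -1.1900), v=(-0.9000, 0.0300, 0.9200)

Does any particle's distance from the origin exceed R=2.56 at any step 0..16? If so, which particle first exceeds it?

step 0: x0=(-1.3000, -0.6100, 1.6500) x1=(0.5100, -1.3700, 0.2100) x2=(-1.4900, 0.8500, 1.7800) x3=(-0.6700, 0.2200, -1.1900)
step 1: x0=(-1.3303, -0.6144, 1.6228) x1=(0.5023, -1.3347, 0.2128) x2=(-1.4741, 0.8463, 1.7929) x3=(-0.7016, 0.2206, -1.1557)
step 2: x0=(-1.3597, -0.6184, 1.5939) x1=(0.4926, -1.2976, 0.2164) x2=(-1.4573, 0.8414, 1.8042) x3=(-0.7335, 0.2203, -1.1174)
step 3: x0=(-1.3880, -0.6222, 1.5632) x1=(0.4808, -1.2587, 0.2208) x2=(-1.4395, 0.8355, 1.8140) x3=(-0.7656, 0.2192, -1.0751)
step 4: x0=(-1.4154, -0.6255, 1.5309) x1=(0.4670, -1.2180, 0.2259) x2=(-1.4208, 0.8284, 1.8223) x3=(-0.7978, 0.2172, -1.0289)
step 5: x0=(-1.4418, -0.6285, 1.4970) x1=(0.4512, -1.1757, 0.2318) x2=(-1.4013, 0.8203, 1.8291) x3=(-0.8301, 0.2145, -0.9791)
step 6: x0=(-1.4672, -0.6310, 1.4616) x1=(0.4334, -1.1318, 0.2384) x2=(-1.3811, 0.8112, 1.8344) x3=(-0.8625, 0.2110, -0.9258)
step 7: x0=(-1.4916, -0.6332, 1.4249) x1=(0.4138, -1.0864, 0.2458) x2=(-1.3600, 0.8011, 1.8383) x3=(-0.8950, 0.2068, -0.8690)
step 8: x0=(-1.5151, -0.6350, 1.3869) x1=(0.3922, -1.0396, 0.2539) x2=(-1.3383, 0.7900, 1.8407) x3=(-0.9274, 0.2019, -0.8091)
step 9: x0=(-1.5376, -0.6363, 1.3477) x1=(0.3687, -0.9914, 0.2628) x2=(-1.3158, 0.7779, 1.8418) x3=(-0.9598, 0.1964, -0.7462)
step 10: x0=(-1.5592, -0.6372, 1.3074) x1=(0.3435, -0.9420, 0.2725) x2=(-1.2928, 0.7650, 1.8415) x3=(-0.9921, 0.1903, -0.6804)
step 11: x0=(-1.5799, -0.6377, 1.2661) x1=(0.3165, -0.8914, 0.2829) x2=(-1.2692, 0.7511, 1.8400) x3=(-1.0243, 0.1837, -0.6120)
step 12: x0=(-1.5996, -0.6377, 1.2240) x1=(0.2879, -0.8397, 0.2939) x2=(-1.2451, 0.7364, 1.8372) x3=(-1.0563, 0.1766, -0.5412)
step 13: x0=(-1.6185, -0.6373, 1.1810) x1=(0.2577, -0.7871, 0.3057) x2=(-1.2205, 0.7209, 1.8331) x3=(-1.0881, 0.1691, -0.4682)
step 14: x0=(-1.6366, -0.6364, 1.1375) x1=(0.2259, -0.7335, 0.3182) x2=(-1.1955, 0.7047, 1.8280) x3=(-1.1198, 0.1612, -0.3931)
step 15: x0=(-1.6538, -0.6351, 1.0934) x1=(0.1927, -0.6792, 0.3313) x2=(-1.1701, 0.6876, 1.8217) x3=(-1.1512, 0.1531, -0.3162)
step 16: x0=(-1.6702, -0.6334, 1.0489) x1=(0.1581, -0.6241, 0.3451) x2=(-1.1445, 0.6699, 1.8143) x3=(-1.1824, 0.1446, -0.2378)

no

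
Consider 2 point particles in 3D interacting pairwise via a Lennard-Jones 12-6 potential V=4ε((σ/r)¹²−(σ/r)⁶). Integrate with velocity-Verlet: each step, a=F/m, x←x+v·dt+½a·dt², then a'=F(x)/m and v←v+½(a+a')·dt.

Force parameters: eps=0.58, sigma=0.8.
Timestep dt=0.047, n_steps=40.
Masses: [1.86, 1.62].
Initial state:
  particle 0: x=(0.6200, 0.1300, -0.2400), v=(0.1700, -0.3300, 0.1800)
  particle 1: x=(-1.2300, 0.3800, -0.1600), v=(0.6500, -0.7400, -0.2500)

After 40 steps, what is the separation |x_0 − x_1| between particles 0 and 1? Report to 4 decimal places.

step 0: x0=(0.6200, 0.1300, -0.2400) x1=(-1.2300, 0.3800, -0.1600)
step 1: x0=(0.6280, 0.1145, -0.2315) x1=(-1.1994, 0.3452, -0.1718)
step 2: x0=(0.6359, 0.0990, -0.2231) x1=(-1.1688, 0.3104, -0.1835)
step 3: x0=(0.6437, 0.0835, -0.2146) x1=(-1.1380, 0.2756, -0.1953)
step 4: x0=(0.6515, 0.0680, -0.2061) x1=(-1.1072, 0.2408, -0.2070)
step 5: x0=(0.6592, 0.0525, -0.1977) x1=(-1.0763, 0.2060, -0.2188)
step 6: x0=(0.6668, 0.0371, -0.1892) x1=(-1.0454, 0.1712, -0.2305)
step 7: x0=(0.6743, 0.0216, -0.1808) x1=(-1.0143, 0.1363, -0.2423)
step 8: x0=(0.6817, 0.0062, -0.1723) x1=(-0.9830, 0.1015, -0.2540)
step 9: x0=(0.6890, -0.0093, -0.1638) x1=(-0.9517, 0.0666, -0.2658)
step 10: x0=(0.6961, -0.0247, -0.1554) x1=(-0.9202, 0.0318, -0.2775)
step 11: x0=(0.7031, -0.0402, -0.1470) x1=(-0.8885, -0.0031, -0.2892)
step 12: x0=(0.7100, -0.0556, -0.1385) x1=(-0.8566, -0.0380, -0.3009)
step 13: x0=(0.7167, -0.0710, -0.1301) x1=(-0.8246, -0.0728, -0.3126)
step 14: x0=(0.7232, -0.0865, -0.1218) x1=(-0.7923, -0.1077, -0.3243)
step 15: x0=(0.7294, -0.1019, -0.1134) x1=(-0.7598, -0.1426, -0.3359)
step 16: x0=(0.7355, -0.1173, -0.1051) x1=(-0.7270, -0.1774, -0.3475)
step 17: x0=(0.7413, -0.1328, -0.0968) x1=(-0.6940, -0.2123, -0.3590)
step 18: x0=(0.7468, -0.1482, -0.0886) x1=(-0.6606, -0.2471, -0.3705)
step 19: x0=(0.7520, -0.1637, -0.0804) x1=(-0.6268, -0.2819, -0.3819)
step 20: x0=(0.7568, -0.1793, -0.0724) x1=(-0.5926, -0.3167, -0.3932)
step 21: x0=(0.7613, -0.1948, -0.0644) x1=(-0.5581, -0.3514, -0.4044)
step 22: x0=(0.7654, -0.2104, -0.0565) x1=(-0.5230, -0.3861, -0.4155)
step 23: x0=(0.7690, -0.2261, -0.0487) x1=(-0.4874, -0.4207, -0.4265)
step 24: x0=(0.7720, -0.2418, -0.0411) x1=(-0.4512, -0.4552, -0.4372)
step 25: x0=(0.7745, -0.2577, -0.0337) x1=(-0.4143, -0.4896, -0.4478)
step 26: x0=(0.7764, -0.2737, -0.0265) x1=(-0.3768, -0.5238, -0.4581)
step 27: x0=(0.7776, -0.2898, -0.0196) x1=(-0.3384, -0.5579, -0.4681)
step 28: x0=(0.7780, -0.3061, -0.0130) x1=(-0.2991, -0.5918, -0.4777)
step 29: x0=(0.7775, -0.3226, -0.0067) x1=(-0.2589, -0.6254, -0.4869)
step 30: x0=(0.7761, -0.3394, -0.0009) x1=(-0.2175, -0.6586, -0.4956)
step 31: x0=(0.7736, -0.3566, 0.0044) x1=(-0.1750, -0.6915, -0.5037)
step 32: x0=(0.7700, -0.3742, 0.0091) x1=(-0.1311, -0.7240, -0.5111)
step 33: x0=(0.7651, -0.3922, 0.0130) x1=(-0.0857, -0.7558, -0.5176)
step 34: x0=(0.7587, -0.4109, 0.0160) x1=(-0.0386, -0.7869, -0.5232)
step 35: x0=(0.7508, -0.4303, 0.0180) x1=(0.0101, -0.8173, -0.5275)
step 36: x0=(0.7414, -0.4505, 0.0189) x1=(0.0607, -0.8467, -0.5305)
step 37: x0=(0.7307, -0.4715, 0.0186) x1=(0.1127, -0.8752, -0.5323)
step 38: x0=(0.7192, -0.4929, 0.0178) x1=(0.1656, -0.9031, -0.5333)
step 39: x0=(0.7084, -0.5139, 0.0176) x1=(0.2177, -0.9317, -0.5352)
step 40: x0=(0.7008, -0.5321, 0.0210) x1=(0.2662, -0.9633, -0.5412)

0.8312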